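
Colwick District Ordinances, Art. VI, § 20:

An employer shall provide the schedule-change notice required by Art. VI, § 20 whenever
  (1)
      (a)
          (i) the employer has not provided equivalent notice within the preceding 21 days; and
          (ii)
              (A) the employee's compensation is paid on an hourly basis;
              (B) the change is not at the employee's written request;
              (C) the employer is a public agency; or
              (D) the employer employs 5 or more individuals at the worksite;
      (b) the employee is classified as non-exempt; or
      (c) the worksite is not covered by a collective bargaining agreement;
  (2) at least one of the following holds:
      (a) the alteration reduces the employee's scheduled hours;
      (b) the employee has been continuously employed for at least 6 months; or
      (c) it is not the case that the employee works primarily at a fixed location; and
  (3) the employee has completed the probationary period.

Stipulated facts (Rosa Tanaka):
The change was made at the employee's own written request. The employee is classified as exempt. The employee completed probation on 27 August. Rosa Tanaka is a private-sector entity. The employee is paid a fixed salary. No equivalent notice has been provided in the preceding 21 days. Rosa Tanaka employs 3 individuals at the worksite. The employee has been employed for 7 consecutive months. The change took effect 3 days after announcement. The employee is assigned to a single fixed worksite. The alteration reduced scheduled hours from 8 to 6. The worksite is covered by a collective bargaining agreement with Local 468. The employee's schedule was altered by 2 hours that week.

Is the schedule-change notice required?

(i) no recent notice — met.
(A) hourly-paid — not met.
(B) not employee-requested — not satisfied.
(C) public agency — fails.
(D) ≥ 5 at site — not satisfied.
So (ii) is not satisfied (F OR F OR F OR F).
(a) = T AND F = false.
(b) non-exempt — fails.
(c) no CBA — not met.
So (1) is not satisfied (F OR F OR F).
(a) hours reduced — holds.
(b) tenure ≥ 6 mo. — met.
(c) not (fixed location) — not met.
(2) = T OR T OR F = true.
(3) past probation — satisfied.
Overall: F AND T AND T → false.

No — not required.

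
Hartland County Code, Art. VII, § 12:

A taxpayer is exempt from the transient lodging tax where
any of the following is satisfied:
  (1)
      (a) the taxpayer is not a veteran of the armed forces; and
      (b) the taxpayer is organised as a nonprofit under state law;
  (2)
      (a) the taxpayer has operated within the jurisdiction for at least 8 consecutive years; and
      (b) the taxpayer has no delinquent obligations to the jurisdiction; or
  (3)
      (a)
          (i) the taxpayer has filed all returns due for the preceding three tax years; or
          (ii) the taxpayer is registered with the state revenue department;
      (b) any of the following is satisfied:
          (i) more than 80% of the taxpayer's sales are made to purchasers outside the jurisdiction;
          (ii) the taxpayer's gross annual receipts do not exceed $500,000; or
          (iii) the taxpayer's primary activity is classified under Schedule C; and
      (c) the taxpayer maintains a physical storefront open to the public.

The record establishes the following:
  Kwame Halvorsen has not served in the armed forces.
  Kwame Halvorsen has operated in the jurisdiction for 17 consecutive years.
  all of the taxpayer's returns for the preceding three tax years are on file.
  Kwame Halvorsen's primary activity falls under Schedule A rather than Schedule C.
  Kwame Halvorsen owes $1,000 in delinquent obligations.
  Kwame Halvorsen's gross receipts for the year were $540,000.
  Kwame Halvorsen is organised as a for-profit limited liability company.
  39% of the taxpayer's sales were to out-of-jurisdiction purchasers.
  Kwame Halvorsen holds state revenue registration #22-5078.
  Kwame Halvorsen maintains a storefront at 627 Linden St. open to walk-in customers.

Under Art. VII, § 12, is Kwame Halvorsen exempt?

(a) not (veteran) — satisfied.
(b) nonprofit — not met.
(1) = T AND F = false.
(a) ≥ 8 yrs in jurisdiction — met.
(b) no delinquency — not met.
(2): T AND F → false.
(i) returns current — holds.
(ii) state-registered — holds.
So (a) is satisfied (T OR T).
(i) >80% out-of-jur. sales — not met.
(ii) receipts ≤ $500,000 — not satisfied.
(iii) Schedule C activity — not met.
(b) = F OR F OR F = false.
(c) has storefront — holds.
So (3) is not satisfied (T AND F AND T).
So Overall is not satisfied (F OR F OR F).

No — not exempt.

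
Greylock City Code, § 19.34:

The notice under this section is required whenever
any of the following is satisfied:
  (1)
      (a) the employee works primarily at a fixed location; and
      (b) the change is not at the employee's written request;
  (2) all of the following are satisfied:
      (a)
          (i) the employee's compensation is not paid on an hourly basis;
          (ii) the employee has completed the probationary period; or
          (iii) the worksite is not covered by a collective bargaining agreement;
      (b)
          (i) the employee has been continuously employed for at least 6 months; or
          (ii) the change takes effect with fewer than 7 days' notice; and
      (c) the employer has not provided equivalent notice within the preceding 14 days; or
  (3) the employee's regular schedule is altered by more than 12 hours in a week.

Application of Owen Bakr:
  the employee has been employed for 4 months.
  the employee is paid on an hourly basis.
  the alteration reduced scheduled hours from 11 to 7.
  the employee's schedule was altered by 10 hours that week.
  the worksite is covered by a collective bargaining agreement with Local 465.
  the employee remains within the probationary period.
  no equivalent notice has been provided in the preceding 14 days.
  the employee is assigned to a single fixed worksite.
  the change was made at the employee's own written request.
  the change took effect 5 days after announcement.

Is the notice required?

(a) fixed location — holds.
(b) not employee-requested — not satisfied.
(1) = T AND F = false.
(i) not (hourly-paid) — not satisfied.
(ii) past probation — fails.
(iii) no CBA — fails.
So (a) is not satisfied (F OR F OR F).
(i) tenure ≥ 6 mo. — not satisfied.
(ii) < 7 days' notice — met.
So (b) is satisfied (F OR T).
(c) no recent notice — met.
(2): F AND T AND T → false.
(3) schedule shift > 12h — fails.
Overall = F OR F OR F = false.

No — not required.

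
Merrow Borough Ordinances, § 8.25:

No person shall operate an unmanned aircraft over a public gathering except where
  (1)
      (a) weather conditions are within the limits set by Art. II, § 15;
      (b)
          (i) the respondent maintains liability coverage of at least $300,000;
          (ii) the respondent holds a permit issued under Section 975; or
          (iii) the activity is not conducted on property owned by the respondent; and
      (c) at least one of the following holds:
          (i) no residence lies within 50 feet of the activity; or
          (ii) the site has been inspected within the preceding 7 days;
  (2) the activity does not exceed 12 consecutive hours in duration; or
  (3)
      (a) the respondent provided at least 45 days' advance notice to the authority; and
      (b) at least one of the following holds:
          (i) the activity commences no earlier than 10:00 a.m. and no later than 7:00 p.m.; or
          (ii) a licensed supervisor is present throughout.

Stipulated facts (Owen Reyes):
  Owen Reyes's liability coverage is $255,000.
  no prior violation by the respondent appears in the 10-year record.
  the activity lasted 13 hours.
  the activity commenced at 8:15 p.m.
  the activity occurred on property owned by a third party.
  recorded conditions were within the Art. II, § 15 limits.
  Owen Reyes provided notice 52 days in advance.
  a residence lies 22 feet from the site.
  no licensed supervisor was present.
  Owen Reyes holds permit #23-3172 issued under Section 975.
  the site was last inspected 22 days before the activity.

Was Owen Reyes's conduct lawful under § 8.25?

No — unlawful.

(a) weather ok — met.
(i) coverage ≥ $300,000 — fails.
(ii) holds permit — holds.
(iii) not (own property) — holds.
(b) = F OR T OR T = true.
(i) no residence in 50 ft — not met.
(ii) site inspected — not satisfied.
(c) = F OR F = false.
So (1) is not satisfied (T AND T AND F).
(2) ≤ 12 hrs duration — not met.
(a) ≥45 days' notice — met.
(i) start within hours — not met.
(ii) supervisor present — not met.
So (b) is not satisfied (F OR F).
(3): T AND F → false.
Overall = F OR F OR F = false.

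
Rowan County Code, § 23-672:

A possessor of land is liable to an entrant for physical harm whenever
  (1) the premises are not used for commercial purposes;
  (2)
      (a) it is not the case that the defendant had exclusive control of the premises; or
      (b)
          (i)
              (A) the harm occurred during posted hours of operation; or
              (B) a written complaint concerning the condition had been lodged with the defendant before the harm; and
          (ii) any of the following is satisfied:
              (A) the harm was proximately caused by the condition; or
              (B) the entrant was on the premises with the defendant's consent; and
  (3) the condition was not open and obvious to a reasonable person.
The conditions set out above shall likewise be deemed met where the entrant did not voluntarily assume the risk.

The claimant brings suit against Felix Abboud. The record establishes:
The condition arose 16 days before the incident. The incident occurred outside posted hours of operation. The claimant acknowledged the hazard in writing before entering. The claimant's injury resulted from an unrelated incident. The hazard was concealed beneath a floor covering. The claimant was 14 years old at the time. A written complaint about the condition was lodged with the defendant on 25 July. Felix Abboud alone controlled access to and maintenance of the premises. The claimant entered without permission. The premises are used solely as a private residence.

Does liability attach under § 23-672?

(1) not (commercial use) — met.
(a) not (exclusive control) — fails.
(A) during posted hours — not satisfied.
(B) complaint lodged — holds.
So (i) is satisfied (F OR T).
(A) proximate cause — not satisfied.
(B) consent to enter — fails.
So (ii) is not satisfied (F OR F).
So (b) is not satisfied (T AND F).
So (2) is not satisfied (F OR F).
(3) not open/obvious — satisfied.
Overall: T AND F AND T → false.
Exception (no assumed risk) — not satisfied.
Result: main false OR exception false → false.

No — not liable.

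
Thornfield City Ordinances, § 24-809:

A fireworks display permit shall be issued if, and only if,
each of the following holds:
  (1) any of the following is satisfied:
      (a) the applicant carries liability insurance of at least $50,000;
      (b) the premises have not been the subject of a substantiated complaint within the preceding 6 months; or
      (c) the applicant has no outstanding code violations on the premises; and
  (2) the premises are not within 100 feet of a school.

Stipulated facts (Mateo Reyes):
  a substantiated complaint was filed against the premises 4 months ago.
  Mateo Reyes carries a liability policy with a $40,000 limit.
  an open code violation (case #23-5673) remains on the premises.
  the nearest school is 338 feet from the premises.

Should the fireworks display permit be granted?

No — denied.

(a) insurance ≥ $50,000 — fails.
(b) no complaint in 6 mo. — not satisfied.
(c) no code violations — not met.
So (1) is not satisfied (F OR F OR F).
(2) ≥100 ft from school — holds.
Overall: F AND T → false.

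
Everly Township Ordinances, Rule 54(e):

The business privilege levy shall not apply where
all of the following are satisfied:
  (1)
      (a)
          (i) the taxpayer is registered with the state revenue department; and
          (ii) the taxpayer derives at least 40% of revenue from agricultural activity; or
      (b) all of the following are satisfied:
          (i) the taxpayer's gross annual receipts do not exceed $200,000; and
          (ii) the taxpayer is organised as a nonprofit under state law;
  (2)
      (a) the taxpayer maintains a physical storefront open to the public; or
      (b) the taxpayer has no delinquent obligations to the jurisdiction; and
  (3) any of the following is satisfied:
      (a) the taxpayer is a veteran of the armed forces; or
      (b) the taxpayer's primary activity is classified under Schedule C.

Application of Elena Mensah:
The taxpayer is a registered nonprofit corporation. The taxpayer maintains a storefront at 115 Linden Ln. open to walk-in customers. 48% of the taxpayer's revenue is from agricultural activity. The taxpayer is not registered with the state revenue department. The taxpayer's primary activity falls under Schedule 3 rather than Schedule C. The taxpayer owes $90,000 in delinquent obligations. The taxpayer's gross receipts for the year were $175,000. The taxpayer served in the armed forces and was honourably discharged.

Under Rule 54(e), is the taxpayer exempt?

Yes — exempt.

(i) state-registered — not satisfied.
(ii) ≥40% agricultural — met.
So (a) is not satisfied (F AND T).
(i) receipts ≤ $200,000 — holds.
(ii) nonprofit — met.
(b) = T AND T = true.
(1): F OR T → true.
(a) has storefront — satisfied.
(b) no delinquency — fails.
So (2) is satisfied (T OR F).
(a) veteran — holds.
(b) Schedule C activity — fails.
(3) = T OR F = true.
Overall: T AND T AND T → true.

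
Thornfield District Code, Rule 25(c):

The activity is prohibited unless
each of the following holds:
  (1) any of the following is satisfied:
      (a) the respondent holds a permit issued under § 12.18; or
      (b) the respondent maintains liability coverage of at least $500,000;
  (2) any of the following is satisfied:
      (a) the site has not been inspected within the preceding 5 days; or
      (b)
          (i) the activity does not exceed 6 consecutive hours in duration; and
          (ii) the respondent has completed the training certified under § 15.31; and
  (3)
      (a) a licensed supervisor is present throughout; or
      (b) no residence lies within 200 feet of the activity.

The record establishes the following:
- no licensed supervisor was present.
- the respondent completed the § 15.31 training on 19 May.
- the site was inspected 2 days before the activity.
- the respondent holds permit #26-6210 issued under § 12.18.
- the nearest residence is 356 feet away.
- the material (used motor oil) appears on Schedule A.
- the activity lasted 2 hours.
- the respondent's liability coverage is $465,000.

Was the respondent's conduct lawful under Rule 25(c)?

(a) holds permit — met.
(b) coverage ≥ $500,000 — not satisfied.
(1) = T OR F = true.
(a) not (site inspected) — not satisfied.
(i) ≤ 6 hrs duration — holds.
(ii) training certified — satisfied.
(b): T AND T → true.
So (2) is satisfied (F OR T).
(a) supervisor present — not satisfied.
(b) no residence in 200 ft — met.
(3): F OR T → true.
Overall: T AND T AND T → true.

Yes — lawful.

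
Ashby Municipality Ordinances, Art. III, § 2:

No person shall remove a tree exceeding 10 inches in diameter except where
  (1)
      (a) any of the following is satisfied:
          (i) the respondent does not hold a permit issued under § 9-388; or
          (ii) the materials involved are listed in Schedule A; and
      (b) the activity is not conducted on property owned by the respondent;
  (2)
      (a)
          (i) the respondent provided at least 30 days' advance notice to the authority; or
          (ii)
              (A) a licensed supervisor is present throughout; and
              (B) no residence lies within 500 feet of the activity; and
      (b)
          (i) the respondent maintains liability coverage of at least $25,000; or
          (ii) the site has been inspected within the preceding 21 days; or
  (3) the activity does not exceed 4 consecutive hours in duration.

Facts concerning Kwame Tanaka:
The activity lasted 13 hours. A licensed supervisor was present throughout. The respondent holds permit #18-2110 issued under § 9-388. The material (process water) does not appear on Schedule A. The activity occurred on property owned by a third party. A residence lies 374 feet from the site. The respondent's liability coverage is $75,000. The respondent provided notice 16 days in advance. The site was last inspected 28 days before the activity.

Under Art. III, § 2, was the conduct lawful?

(i) not (holds permit) — not met.
(ii) Schedule A material — not met.
(a): F OR F → false.
(b) not (own property) — holds.
(1): F AND T → false.
(i) ≥30 days' notice — fails.
(A) supervisor present — satisfied.
(B) no residence in 500 ft — not satisfied.
So (ii) is not satisfied (T AND F).
So (a) is not satisfied (F OR F).
(i) coverage ≥ $25,000 — satisfied.
(ii) site inspected — not satisfied.
(b) = T OR F = true.
So (2) is not satisfied (F AND T).
(3) ≤ 4 hrs duration — fails.
So Overall is not satisfied (F OR F OR F).

No — unlawful.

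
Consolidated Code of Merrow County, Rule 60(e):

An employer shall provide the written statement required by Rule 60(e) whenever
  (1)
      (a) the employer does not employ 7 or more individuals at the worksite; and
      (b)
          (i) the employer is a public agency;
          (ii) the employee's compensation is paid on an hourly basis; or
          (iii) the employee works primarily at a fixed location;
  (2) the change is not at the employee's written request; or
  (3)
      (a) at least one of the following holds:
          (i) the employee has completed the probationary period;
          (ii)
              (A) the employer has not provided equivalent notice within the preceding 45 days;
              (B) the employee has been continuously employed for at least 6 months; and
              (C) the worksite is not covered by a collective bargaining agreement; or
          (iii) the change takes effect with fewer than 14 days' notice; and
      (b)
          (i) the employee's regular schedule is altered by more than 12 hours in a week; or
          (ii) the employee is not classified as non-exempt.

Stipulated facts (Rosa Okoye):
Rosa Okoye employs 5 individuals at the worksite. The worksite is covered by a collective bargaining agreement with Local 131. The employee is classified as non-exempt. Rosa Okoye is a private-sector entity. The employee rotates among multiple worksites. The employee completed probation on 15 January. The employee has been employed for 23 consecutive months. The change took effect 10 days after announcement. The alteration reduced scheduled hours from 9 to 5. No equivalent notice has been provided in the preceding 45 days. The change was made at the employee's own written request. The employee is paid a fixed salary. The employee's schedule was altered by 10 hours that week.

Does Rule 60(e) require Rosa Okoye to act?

(a) not (≥ 7 at site) — holds.
(i) public agency — not satisfied.
(ii) hourly-paid — fails.
(iii) fixed location — fails.
(b) = F OR F OR F = false.
So (1) is not satisfied (T AND F).
(2) not employee-requested — not met.
(i) past probation — met.
(A) no recent notice — satisfied.
(B) tenure ≥ 6 mo. — satisfied.
(C) no CBA — not satisfied.
(ii): T AND T AND F → false.
(iii) < 14 days' notice — satisfied.
So (a) is satisfied (T OR F OR T).
(i) schedule shift > 12h — not met.
(ii) not (non-exempt) — fails.
(b): F OR F → false.
(3): T AND F → false.
So Overall is not satisfied (F OR F OR F).

No — not required.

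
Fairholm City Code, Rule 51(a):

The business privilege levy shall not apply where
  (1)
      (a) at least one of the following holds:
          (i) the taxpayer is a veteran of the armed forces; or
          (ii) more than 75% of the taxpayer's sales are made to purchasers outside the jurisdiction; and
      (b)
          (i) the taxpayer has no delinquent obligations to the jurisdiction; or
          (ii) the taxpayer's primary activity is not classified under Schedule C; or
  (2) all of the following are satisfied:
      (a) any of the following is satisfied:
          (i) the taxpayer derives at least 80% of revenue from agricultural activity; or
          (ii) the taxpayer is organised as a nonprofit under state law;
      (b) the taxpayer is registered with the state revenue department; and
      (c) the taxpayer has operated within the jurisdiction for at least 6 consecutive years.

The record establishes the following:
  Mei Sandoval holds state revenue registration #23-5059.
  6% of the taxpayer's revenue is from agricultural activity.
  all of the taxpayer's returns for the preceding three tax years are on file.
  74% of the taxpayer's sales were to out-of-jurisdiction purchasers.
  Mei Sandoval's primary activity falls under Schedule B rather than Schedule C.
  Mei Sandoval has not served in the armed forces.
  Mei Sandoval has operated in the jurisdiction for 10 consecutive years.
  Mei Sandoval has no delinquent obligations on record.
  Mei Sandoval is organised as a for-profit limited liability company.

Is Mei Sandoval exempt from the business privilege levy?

(i) veteran — not satisfied.
(ii) >75% out-of-jur. sales — not met.
So (a) is not satisfied (F OR F).
(i) no delinquency — met.
(ii) not (Schedule C activity) — holds.
So (b) is satisfied (T OR T).
So (1) is not satisfied (F AND T).
(i) ≥80% agricultural — fails.
(ii) nonprofit — fails.
(a): F OR F → false.
(b) state-registered — satisfied.
(c) ≥ 6 yrs in jurisdiction — satisfied.
(2) = F AND T AND T = false.
Overall: F OR F → false.

No — not exempt.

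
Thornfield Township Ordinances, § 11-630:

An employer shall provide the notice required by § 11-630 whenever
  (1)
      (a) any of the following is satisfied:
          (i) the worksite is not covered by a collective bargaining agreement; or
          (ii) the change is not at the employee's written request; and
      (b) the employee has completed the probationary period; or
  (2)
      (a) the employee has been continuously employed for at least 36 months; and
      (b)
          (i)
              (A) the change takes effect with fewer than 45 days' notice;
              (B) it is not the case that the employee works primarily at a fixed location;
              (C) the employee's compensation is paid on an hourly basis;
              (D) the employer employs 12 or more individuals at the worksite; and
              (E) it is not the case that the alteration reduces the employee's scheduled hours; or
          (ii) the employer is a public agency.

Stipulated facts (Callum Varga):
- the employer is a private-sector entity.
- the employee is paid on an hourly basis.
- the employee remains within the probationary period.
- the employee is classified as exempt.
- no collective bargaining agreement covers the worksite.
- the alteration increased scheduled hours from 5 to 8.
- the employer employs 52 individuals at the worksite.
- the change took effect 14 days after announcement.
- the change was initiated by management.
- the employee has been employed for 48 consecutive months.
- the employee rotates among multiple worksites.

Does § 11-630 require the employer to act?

Yes — required.

(i) no CBA — holds.
(ii) not employee-requested — satisfied.
So (a) is satisfied (T OR T).
(b) past probation — fails.
(1): T AND F → false.
(a) tenure ≥ 36 mo. — holds.
(A) < 45 days' notice — satisfied.
(B) not (fixed location) — holds.
(C) hourly-paid — met.
(D) ≥ 12 at site — satisfied.
(E) not (hours reduced) — met.
So (i) is satisfied (T AND T AND T AND T AND T).
(ii) public agency — fails.
(b): T OR F → true.
So (2) is satisfied (T AND T).
Overall: F OR T → true.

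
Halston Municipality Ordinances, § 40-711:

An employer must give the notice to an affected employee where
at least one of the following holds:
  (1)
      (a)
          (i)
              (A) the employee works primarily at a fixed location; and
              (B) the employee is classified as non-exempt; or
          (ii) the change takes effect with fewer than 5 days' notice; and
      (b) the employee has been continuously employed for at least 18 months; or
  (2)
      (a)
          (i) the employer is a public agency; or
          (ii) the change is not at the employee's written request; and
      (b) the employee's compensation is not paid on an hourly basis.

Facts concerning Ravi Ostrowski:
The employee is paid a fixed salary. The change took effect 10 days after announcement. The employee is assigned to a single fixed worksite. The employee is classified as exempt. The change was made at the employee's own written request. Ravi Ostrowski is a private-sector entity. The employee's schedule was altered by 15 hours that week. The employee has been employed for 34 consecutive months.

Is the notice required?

No — not required.

(A) fixed location — satisfied.
(B) non-exempt — fails.
(i): T AND F → false.
(ii) < 5 days' notice — fails.
So (a) is not satisfied (F OR F).
(b) tenure ≥ 18 mo. — holds.
So (1) is not satisfied (F AND T).
(i) public agency — not satisfied.
(ii) not employee-requested — not met.
So (a) is not satisfied (F OR F).
(b) not (hourly-paid) — holds.
(2): F AND T → false.
So Overall is not satisfied (F OR F).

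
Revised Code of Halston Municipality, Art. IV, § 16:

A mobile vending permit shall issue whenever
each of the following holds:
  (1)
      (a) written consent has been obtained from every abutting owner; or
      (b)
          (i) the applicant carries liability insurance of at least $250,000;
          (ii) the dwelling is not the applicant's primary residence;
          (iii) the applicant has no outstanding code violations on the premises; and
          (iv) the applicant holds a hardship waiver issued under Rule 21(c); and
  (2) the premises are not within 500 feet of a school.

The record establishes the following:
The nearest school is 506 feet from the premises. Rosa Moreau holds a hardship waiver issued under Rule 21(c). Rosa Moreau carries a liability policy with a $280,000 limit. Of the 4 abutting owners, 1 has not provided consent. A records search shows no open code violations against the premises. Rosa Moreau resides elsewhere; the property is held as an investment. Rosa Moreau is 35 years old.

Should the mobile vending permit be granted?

Yes — granted.

(a) all abutters consent — not met.
(i) insurance ≥ $250,000 — holds.
(ii) not (primary residence) — satisfied.
(iii) no code violations — holds.
(iv) hardship waiver — satisfied.
So (b) is satisfied (T AND T AND T AND T).
So (1) is satisfied (F OR T).
(2) ≥500 ft from school — satisfied.
Overall: T AND T → true.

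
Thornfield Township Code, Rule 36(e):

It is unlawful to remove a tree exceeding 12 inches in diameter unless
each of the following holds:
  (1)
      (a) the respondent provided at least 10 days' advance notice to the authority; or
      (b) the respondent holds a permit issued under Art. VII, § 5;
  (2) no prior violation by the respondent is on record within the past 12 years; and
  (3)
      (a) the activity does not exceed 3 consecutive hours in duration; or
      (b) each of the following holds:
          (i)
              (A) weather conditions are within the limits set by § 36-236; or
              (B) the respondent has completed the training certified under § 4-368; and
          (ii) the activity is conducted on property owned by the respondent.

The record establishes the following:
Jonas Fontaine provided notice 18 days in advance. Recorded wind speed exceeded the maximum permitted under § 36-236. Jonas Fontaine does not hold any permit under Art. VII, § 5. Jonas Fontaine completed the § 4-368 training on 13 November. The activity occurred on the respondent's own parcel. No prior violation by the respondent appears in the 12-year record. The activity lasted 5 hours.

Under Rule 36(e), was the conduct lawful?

(a) ≥10 days' notice — satisfied.
(b) holds permit — not met.
(1): T OR F → true.
(2) no prior violation — satisfied.
(a) ≤ 3 hrs duration — fails.
(A) weather ok — fails.
(B) training certified — holds.
(i): F OR T → true.
(ii) own property — met.
(b) = T AND T = true.
(3) = F OR T = true.
Overall: T AND T AND T → true.

Yes — lawful.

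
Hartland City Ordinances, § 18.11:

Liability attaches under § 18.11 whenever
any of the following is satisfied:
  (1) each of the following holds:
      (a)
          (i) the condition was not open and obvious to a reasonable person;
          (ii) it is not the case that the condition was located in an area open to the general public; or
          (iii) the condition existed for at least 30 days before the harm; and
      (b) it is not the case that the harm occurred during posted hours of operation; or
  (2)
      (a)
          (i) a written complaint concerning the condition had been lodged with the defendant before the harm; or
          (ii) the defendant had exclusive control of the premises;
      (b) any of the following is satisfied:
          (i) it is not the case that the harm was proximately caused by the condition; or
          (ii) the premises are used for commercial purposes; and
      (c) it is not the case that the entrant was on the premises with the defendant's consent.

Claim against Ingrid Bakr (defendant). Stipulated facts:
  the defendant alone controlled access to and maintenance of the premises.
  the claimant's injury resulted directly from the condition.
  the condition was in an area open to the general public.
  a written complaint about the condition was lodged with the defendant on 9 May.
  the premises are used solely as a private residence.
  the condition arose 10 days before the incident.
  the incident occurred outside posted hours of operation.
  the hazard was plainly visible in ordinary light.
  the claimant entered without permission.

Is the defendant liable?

(i) not open/obvious — not satisfied.
(ii) not (public area) — fails.
(iii) condition ≥30 days old — not met.
(a) = F OR F OR F = false.
(b) not (during posted hours) — satisfied.
(1): F AND T → false.
(i) complaint lodged — satisfied.
(ii) exclusive control — satisfied.
(a) = T OR T = true.
(i) not (proximate cause) — fails.
(ii) commercial use — fails.
(b): F OR F → false.
(c) not (consent to enter) — satisfied.
So (2) is not satisfied (T AND F AND T).
Overall: F OR F → false.

No — not liable.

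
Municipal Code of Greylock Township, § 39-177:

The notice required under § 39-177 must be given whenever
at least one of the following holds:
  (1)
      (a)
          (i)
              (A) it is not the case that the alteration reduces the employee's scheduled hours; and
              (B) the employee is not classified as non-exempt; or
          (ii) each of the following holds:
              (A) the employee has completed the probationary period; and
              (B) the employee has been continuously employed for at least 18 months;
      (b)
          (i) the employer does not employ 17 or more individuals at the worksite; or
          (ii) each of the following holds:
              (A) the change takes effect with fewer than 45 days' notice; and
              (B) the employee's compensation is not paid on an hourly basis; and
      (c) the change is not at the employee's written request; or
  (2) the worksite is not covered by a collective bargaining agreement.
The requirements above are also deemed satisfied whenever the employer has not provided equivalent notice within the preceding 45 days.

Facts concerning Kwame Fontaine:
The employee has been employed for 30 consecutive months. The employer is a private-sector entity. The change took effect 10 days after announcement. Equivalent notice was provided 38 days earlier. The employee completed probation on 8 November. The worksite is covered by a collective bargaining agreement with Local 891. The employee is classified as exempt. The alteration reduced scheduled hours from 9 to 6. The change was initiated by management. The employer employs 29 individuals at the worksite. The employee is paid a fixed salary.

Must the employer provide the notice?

Yes — required.

(A) not (hours reduced) — not satisfied.
(B) not (non-exempt) — satisfied.
So (i) is not satisfied (F AND T).
(A) past probation — holds.
(B) tenure ≥ 18 mo. — holds.
(ii): T AND T → true.
(a) = F OR T = true.
(i) not (≥ 17 at site) — fails.
(A) < 45 days' notice — met.
(B) not (hourly-paid) — met.
So (ii) is satisfied (T AND T).
(b) = F OR T = true.
(c) not employee-requested — met.
(1) = T AND T AND T = true.
(2) no CBA — not met.
Overall = T OR F = true.
Exception (no recent notice) — not satisfied.
Result: main true OR exception false → true.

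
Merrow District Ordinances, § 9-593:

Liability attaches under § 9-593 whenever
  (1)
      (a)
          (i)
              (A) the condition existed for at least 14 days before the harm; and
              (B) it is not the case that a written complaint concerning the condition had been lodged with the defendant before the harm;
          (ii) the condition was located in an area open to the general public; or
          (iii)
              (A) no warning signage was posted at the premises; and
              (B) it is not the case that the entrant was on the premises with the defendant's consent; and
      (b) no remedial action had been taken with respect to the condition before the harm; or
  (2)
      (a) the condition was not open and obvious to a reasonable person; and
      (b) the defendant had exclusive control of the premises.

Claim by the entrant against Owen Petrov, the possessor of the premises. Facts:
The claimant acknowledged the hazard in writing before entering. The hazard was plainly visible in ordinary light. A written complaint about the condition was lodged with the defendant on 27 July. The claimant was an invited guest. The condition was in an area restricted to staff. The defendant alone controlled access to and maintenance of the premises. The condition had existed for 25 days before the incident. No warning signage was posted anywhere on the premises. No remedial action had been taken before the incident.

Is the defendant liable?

No — not liable.

(A) condition ≥14 days old — satisfied.
(B) not (complaint lodged) — not met.
(i): T AND F → false.
(ii) public area — fails.
(A) no signage posted — satisfied.
(B) not (consent to enter) — not met.
(iii) = T AND F = false.
(a): F OR F OR F → false.
(b) no remedial action — holds.
(1): F AND T → false.
(a) not open/obvious — fails.
(b) exclusive control — satisfied.
(2): F AND T → false.
Overall = F OR F = false.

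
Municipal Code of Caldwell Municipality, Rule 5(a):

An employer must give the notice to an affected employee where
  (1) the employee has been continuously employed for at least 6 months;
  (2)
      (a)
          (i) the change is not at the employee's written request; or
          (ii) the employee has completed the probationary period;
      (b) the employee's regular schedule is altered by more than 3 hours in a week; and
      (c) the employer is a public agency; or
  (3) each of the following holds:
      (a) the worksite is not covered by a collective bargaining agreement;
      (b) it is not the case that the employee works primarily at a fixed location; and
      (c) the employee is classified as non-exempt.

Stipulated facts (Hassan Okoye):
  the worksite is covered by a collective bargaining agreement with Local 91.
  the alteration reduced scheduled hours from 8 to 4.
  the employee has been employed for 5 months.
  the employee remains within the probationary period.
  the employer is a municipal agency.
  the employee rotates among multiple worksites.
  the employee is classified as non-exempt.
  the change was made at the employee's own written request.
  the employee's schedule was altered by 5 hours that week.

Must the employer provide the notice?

No — not required.

(1) tenure ≥ 6 mo. — fails.
(i) not employee-requested — not satisfied.
(ii) past probation — fails.
(a) = F OR F = false.
(b) schedule shift > 3h — holds.
(c) public agency — met.
So (2) is not satisfied (F AND T AND T).
(a) no CBA — not met.
(b) not (fixed location) — met.
(c) non-exempt — holds.
(3) = F AND T AND T = false.
Overall = F OR F OR F = false.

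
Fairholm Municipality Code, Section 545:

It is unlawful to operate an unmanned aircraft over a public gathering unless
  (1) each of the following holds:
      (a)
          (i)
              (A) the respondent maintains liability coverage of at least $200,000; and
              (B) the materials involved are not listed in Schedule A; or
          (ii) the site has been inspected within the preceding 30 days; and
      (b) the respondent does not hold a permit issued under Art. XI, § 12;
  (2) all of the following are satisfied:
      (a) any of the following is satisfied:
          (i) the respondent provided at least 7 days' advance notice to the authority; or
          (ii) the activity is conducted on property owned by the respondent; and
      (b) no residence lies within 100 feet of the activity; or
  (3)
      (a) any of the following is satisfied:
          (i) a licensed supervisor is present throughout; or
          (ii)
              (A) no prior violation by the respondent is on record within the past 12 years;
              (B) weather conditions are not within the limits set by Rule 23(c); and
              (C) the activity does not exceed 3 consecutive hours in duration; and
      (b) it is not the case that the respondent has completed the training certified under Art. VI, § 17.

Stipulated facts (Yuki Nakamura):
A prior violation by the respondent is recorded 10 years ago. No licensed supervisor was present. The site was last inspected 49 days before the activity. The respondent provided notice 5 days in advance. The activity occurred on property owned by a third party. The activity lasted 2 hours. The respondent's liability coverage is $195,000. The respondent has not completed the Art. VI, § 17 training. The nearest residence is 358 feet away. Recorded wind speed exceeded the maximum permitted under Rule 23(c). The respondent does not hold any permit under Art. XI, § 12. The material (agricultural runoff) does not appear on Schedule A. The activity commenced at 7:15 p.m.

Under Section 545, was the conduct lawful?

No — unlawful.

(A) coverage ≥ $200,000 — not satisfied.
(B) not (Schedule A material) — met.
So (i) is not satisfied (F AND T).
(ii) site inspected — not met.
(a) = F OR F = false.
(b) not (holds permit) — met.
(1) = F AND T = false.
(i) ≥7 days' notice — not met.
(ii) own property — not met.
(a) = F OR F = false.
(b) no residence in 100 ft — satisfied.
(2) = F AND T = false.
(i) supervisor present — fails.
(A) no prior violation — not satisfied.
(B) not (weather ok) — met.
(C) ≤ 3 hrs duration — met.
So (ii) is not satisfied (F AND T AND T).
(a): F OR F → false.
(b) not (training certified) — holds.
So (3) is not satisfied (F AND T).
So Overall is not satisfied (F OR F OR F).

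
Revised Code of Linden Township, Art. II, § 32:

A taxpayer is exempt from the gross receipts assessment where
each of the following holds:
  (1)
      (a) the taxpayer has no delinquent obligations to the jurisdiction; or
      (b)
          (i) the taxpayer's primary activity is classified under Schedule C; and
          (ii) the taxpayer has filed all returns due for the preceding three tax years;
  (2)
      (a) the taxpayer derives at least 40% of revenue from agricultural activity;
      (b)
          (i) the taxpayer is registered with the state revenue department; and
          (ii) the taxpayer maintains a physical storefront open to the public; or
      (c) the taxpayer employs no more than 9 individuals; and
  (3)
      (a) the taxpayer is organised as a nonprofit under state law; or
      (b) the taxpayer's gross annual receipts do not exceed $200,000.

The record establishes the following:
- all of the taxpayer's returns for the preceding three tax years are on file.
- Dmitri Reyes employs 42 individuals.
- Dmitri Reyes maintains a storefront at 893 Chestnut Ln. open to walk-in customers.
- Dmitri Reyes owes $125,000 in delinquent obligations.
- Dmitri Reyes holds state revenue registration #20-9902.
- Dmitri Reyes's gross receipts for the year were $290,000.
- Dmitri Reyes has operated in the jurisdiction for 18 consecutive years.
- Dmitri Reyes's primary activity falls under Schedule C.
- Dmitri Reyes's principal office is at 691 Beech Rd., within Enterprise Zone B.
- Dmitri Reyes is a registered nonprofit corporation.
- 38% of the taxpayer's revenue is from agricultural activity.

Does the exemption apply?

(a) no delinquency — not satisfied.
(i) Schedule C activity — satisfied.
(ii) returns current — holds.
(b): T AND T → true.
(1): F OR T → true.
(a) ≥40% agricultural — fails.
(i) state-registered — satisfied.
(ii) has storefront — holds.
(b): T AND T → true.
(c) ≤ 9 employees — not met.
(2) = F OR T OR F = true.
(a) nonprofit — satisfied.
(b) receipts ≤ $200,000 — not satisfied.
So (3) is satisfied (T OR F).
Overall: T AND T AND T → true.

Yes — exempt.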